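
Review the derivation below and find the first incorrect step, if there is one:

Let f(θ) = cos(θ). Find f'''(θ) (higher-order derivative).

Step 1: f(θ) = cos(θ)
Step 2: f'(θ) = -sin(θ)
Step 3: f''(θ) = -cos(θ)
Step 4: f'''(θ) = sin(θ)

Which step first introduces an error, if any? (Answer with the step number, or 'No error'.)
No error

All steps in this derivation are correct.
The final answer f'''(θ) = sin(θ) is valid.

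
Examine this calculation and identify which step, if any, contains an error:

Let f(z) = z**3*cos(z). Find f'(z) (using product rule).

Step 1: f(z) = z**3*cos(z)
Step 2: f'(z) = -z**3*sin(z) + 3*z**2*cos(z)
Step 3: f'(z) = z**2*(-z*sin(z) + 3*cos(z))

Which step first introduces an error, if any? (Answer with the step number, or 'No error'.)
No error

All steps in this derivation are correct.
The final answer f'(z) = z**2*(-z*sin(z) + 3*cos(z)) is valid.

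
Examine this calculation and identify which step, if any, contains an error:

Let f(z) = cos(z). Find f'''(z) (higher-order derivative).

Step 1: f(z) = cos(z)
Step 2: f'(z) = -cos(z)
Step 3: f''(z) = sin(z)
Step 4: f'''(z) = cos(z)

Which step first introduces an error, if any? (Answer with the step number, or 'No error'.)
Step 2

Step 2 is incorrect due to a wrong trig function.
The step shows: -cos(z)
The correct value should be: -sin(z)

Explanation: sin(z) was incorrectly written as cos(z): the term -sin(z) was incorrectly written as -cos(z)
The later steps are derived from this incorrect expression, so the error originates in Step 2.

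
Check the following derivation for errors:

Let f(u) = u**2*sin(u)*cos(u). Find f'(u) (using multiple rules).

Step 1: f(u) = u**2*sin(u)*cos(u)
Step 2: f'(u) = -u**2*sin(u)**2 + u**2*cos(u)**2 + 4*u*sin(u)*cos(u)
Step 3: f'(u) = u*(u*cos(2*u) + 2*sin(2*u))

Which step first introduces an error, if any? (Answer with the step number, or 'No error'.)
Step 2

Step 2 is incorrect due to a wrong coefficient.
The step shows: -u**2*sin(u)**2 + u**2*cos(u)**2 + 4*u*sin(u)*cos(u)
The correct value should be: -u**2*sin(u)**2 + u**2*cos(u)**2 + 2*u*sin(u)*cos(u)

Explanation: The coefficient 2 was incorrectly written as 4: the term 2*u*sin(u)*cos(u) was incorrectly written as 4*u*sin(u)*cos(u)
The later steps are derived from this incorrect expression, so the error originates in Step 2.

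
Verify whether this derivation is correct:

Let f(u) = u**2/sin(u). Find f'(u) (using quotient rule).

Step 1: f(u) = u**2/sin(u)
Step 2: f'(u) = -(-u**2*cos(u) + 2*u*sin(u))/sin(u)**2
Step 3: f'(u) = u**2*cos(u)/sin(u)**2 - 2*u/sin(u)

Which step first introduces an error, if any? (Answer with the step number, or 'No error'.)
Step 2

Step 2 is incorrect due to a sign flip.
The step shows: -(-u**2*cos(u) + 2*u*sin(u))/sin(u)**2
The correct value should be: (-u**2*cos(u) + 2*u*sin(u))/sin(u)**2

Explanation: The sign of the whole expression was flipped: the term (-u**2*cos(u) + 2*u*sin(u))/sin(u)**2 was incorrectly written as -(-u**2*cos(u) + 2*u*sin(u))/sin(u)**2
The later steps are derived from this incorrect expression, so the error originates in Step 2.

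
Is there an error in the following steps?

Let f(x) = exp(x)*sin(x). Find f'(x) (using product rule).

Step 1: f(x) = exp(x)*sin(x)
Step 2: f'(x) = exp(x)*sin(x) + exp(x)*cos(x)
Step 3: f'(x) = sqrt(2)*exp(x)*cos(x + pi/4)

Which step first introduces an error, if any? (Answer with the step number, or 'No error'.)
Step 3

Step 3 is incorrect due to a wrong trig function.
The step shows: sqrt(2)*exp(x)*cos(x + pi/4)
The correct value should be: sqrt(2)*exp(x)*sin(x + pi/4)

Explanation: sin(x + pi/4) was incorrectly written as cos(x + pi/4): the term sqrt(2)*exp(x)*sin(x + pi/4) was incorrectly written as sqrt(2)*exp(x)*cos(x + pi/4)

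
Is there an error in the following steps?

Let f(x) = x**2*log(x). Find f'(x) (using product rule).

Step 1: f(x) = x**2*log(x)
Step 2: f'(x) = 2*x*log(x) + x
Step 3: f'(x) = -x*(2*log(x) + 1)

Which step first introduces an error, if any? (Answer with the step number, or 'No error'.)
Step 3

Step 3 is incorrect due to a sign flip.
The step shows: -x*(2*log(x) + 1)
The correct value should be: x*(2*log(x) + 1)

Explanation: The sign of the whole expression was flipped: the term x*(2*log(x) + 1) was incorrectly written as -x*(2*log(x) + 1)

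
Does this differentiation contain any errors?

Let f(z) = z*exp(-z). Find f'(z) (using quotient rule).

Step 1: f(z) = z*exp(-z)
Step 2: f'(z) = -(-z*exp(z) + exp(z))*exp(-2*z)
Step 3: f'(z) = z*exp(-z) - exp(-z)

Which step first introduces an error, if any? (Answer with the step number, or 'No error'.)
Step 2

Step 2 is incorrect due to a sign flip.
The step shows: -(-z*exp(z) + exp(z))*exp(-2*z)
The correct value should be: (-z*exp(z) + exp(z))*exp(-2*z)

Explanation: The sign of the whole expression was flipped: the term (-z*exp(z) + exp(z))*exp(-2*z) was incorrectly written as -(-z*exp(z) + exp(z))*exp(-2*z)
The later steps are derived from this incorrect expression, so the error originates in Step 2.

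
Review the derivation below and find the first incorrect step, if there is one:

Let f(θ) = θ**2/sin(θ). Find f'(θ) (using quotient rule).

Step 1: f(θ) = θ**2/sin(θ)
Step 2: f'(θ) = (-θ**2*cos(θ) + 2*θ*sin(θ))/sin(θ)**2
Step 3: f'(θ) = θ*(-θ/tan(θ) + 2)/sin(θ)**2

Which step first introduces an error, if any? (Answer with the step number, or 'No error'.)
Step 3

Step 3 is incorrect due to a wrong exponent.
The step shows: θ*(-θ/tan(θ) + 2)/sin(θ)**2
The correct value should be: θ*(-θ/tan(θ) + 2)/sin(θ)

Explanation: The exponent -1 on sin(θ) was incorrectly written as -2: the term θ*(-θ/tan(θ) + 2)/sin(θ) was incorrectly written as θ*(-θ/tan(θ) + 2)/sin(θ)**2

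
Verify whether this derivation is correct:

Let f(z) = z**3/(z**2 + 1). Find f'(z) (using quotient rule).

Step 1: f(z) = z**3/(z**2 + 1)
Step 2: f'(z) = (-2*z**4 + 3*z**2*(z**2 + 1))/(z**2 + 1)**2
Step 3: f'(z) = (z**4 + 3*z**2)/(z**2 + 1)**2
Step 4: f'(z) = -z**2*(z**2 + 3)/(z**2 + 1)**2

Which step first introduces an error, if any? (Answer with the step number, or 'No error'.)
Step 4

Step 4 is incorrect due to a sign flip.
The step shows: -z**2*(z**2 + 3)/(z**2 + 1)**2
The correct value should be: z**2*(z**2 + 3)/(z**2 + 1)**2

Explanation: The sign of the whole expression was flipped: the term z**2*(z**2 + 3)/(z**2 + 1)**2 was incorrectly written as -z**2*(z**2 + 3)/(z**2 + 1)**2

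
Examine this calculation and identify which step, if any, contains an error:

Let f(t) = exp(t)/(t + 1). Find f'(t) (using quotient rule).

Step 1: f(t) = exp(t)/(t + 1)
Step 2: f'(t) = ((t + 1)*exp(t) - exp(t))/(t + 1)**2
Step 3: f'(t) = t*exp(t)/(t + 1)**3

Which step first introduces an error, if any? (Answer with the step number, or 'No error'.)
Step 3

Step 3 is incorrect due to a wrong exponent.
The step shows: t*exp(t)/(t + 1)**3
The correct value should be: t*exp(t)/(t + 1)**2

Explanation: The exponent -2 on t + 1 was incorrectly written as -3: the term t*exp(t)/(t + 1)**2 was incorrectly written as t*exp(t)/(t + 1)**3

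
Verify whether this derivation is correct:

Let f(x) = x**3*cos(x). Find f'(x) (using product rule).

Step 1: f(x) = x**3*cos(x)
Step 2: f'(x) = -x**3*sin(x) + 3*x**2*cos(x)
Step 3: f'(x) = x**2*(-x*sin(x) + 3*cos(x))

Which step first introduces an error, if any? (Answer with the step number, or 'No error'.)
No error

All steps in this derivation are correct.
The final answer f'(x) = x**2*(-x*sin(x) + 3*cos(x)) is valid.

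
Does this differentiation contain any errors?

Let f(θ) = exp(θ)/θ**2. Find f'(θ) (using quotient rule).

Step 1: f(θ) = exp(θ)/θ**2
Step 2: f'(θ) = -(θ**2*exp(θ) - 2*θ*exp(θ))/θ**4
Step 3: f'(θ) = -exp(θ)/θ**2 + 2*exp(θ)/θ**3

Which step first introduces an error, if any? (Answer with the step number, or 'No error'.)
Step 2

Step 2 is incorrect due to a sign flip.
The step shows: -(θ**2*exp(θ) - 2*θ*exp(θ))/θ**4
The correct value should be: (θ**2*exp(θ) - 2*θ*exp(θ))/θ**4

Explanation: The sign of the whole expression was flipped: the term (θ**2*exp(θ) - 2*θ*exp(θ))/θ**4 was incorrectly written as -(θ**2*exp(θ) - 2*θ*exp(θ))/θ**4
The later steps are derived from this incorrect expression, so the error originates in Step 2.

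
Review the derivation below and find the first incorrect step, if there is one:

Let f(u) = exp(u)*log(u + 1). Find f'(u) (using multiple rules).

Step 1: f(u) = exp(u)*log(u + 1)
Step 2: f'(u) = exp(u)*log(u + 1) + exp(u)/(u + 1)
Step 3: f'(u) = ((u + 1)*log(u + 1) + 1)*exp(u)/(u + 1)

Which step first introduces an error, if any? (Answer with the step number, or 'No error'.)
No error

All steps in this derivation are correct.
The final answer f'(u) = ((u + 1)*log(u + 1) + 1)*exp(u)/(u + 1) is valid.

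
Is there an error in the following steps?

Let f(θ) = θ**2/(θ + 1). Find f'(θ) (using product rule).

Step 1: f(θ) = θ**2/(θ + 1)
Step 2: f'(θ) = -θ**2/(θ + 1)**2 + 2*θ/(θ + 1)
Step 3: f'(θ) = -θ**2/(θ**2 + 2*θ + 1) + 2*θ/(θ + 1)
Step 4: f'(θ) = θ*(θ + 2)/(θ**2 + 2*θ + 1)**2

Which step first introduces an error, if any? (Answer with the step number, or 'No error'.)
Step 4

Step 4 is incorrect due to a wrong exponent.
The step shows: θ*(θ + 2)/(θ**2 + 2*θ + 1)**2
The correct value should be: θ*(θ + 2)/(θ**2 + 2*θ + 1)

Explanation: The exponent -1 on θ**2 + 2*θ + 1 was incorrectly written as -2: the term θ*(θ + 2)/(θ**2 + 2*θ + 1) was incorrectly written as θ*(θ + 2)/(θ**2 + 2*θ + 1)**2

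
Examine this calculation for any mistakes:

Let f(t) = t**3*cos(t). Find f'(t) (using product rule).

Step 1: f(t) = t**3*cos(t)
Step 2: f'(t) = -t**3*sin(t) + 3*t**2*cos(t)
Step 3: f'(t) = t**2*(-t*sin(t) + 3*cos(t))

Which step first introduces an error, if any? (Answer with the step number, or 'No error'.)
No error

All steps in this derivation are correct.
The final answer f'(t) = t**2*(-t*sin(t) + 3*cos(t)) is valid.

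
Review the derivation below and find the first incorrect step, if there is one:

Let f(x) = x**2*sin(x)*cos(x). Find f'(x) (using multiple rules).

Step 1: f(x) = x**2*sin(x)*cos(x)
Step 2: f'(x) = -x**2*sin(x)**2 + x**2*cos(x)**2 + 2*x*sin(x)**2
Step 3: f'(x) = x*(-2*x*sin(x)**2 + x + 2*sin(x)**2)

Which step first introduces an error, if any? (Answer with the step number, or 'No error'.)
Step 2

Step 2 is incorrect due to a wrong trig function.
The step shows: -x**2*sin(x)**2 + x**2*cos(x)**2 + 2*x*sin(x)**2
The correct value should be: -x**2*sin(x)**2 + x**2*cos(x)**2 + 2*x*sin(x)*cos(x)

Explanation: cos(x) was incorrectly written as sin(x): the term 2*x*sin(x)*cos(x) was incorrectly written as 2*x*sin(x)**2
The later steps are derived from this incorrect expression, so the error originates in Step 2.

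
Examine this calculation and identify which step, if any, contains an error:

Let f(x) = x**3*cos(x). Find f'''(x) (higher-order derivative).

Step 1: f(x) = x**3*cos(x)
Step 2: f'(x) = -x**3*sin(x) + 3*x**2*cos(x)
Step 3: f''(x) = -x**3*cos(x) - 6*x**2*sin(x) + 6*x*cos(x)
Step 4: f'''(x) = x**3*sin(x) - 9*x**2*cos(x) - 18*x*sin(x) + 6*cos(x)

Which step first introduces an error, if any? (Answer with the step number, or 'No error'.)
No error

All steps in this derivation are correct.
The final answer f'''(x) = x**3*sin(x) - 9*x**2*cos(x) - 18*x*sin(x) + 6*cos(x) is valid.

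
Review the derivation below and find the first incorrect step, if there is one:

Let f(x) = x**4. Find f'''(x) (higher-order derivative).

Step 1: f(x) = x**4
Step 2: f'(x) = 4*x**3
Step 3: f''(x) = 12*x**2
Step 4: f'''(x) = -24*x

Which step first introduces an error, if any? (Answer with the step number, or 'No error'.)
Step 4

Step 4 is incorrect due to a sign flip.
The step shows: -24*x
The correct value should be: 24*x

Explanation: The sign of the whole expression was flipped: the term 24*x was incorrectly written as -24*x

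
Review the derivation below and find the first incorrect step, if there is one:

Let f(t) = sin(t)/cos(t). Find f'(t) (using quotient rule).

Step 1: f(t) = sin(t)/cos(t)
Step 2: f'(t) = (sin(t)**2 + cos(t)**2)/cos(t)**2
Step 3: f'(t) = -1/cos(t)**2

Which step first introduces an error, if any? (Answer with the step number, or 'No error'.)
Step 3

Step 3 is incorrect due to a sign flip.
The step shows: -1/cos(t)**2
The correct value should be: cos(t)**(-2)

Explanation: The sign of the whole expression was flipped: the term cos(t)**(-2) was incorrectly written as -1/cos(t)**2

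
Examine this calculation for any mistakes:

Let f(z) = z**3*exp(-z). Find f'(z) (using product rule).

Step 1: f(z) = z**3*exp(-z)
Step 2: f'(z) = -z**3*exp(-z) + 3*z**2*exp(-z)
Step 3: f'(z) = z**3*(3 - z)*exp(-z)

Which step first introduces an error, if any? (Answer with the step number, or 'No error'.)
Step 3

Step 3 is incorrect due to a wrong exponent.
The step shows: z**3*(3 - z)*exp(-z)
The correct value should be: z**2*(3 - z)*exp(-z)

Explanation: The exponent 2 on z was incorrectly written as 3: the term z**2*(3 - z)*exp(-z) was incorrectly written as z**3*(3 - z)*exp(-z)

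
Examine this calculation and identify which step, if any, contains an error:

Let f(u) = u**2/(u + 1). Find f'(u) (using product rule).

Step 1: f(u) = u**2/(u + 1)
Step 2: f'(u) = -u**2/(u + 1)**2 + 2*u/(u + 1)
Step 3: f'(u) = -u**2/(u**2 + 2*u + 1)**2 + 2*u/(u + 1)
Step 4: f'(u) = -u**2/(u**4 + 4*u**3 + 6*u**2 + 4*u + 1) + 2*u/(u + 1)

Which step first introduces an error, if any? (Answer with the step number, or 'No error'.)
Step 3

Step 3 is incorrect due to a wrong exponent.
The step shows: -u**2/(u**2 + 2*u + 1)**2 + 2*u/(u + 1)
The correct value should be: -u**2/(u**2 + 2*u + 1) + 2*u/(u + 1)

Explanation: The exponent -1 on u**2 + 2*u + 1 was incorrectly written as -2: the term -u**2/(u**2 + 2*u + 1) was incorrectly written as -u**2/(u**2 + 2*u + 1)**2
The later steps are derived from this incorrect expression, so the error originates in Step 3.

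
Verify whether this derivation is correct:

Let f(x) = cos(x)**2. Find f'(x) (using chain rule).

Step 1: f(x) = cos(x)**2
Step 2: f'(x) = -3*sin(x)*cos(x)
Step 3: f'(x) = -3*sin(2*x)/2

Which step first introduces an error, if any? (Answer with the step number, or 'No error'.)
Step 2

Step 2 is incorrect due to a wrong coefficient.
The step shows: -3*sin(x)*cos(x)
The correct value should be: -2*sin(x)*cos(x)

Explanation: The coefficient -2 was incorrectly written as -3: the term -2*sin(x)*cos(x) was incorrectly written as -3*sin(x)*cos(x)
The later steps are derived from this incorrect expression, so the error originates in Step 2.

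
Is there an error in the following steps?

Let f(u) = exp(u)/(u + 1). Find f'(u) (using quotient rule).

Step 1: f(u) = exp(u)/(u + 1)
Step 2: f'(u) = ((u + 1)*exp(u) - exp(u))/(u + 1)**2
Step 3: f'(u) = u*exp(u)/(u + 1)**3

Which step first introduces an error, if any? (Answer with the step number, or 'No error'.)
Step 3

Step 3 is incorrect due to a wrong exponent.
The step shows: u*exp(u)/(u + 1)**3
The correct value should be: u*exp(u)/(u + 1)**2

Explanation: The exponent -2 on u + 1 was incorrectly written as -3: the term u*exp(u)/(u + 1)**2 was incorrectly written as u*exp(u)/(u + 1)**3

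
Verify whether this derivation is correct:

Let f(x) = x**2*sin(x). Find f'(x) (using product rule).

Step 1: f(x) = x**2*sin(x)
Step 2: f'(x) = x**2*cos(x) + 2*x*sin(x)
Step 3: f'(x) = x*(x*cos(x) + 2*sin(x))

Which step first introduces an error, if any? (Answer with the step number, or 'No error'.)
No error

All steps in this derivation are correct.
The final answer f'(x) = x*(x*cos(x) + 2*sin(x)) is valid.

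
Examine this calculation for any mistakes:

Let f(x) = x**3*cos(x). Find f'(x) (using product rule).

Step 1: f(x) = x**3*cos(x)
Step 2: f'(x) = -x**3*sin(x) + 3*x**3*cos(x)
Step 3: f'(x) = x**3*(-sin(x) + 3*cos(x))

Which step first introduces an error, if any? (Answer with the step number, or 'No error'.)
Step 2

Step 2 is incorrect due to a wrong exponent.
The step shows: -x**3*sin(x) + 3*x**3*cos(x)
The correct value should be: -x**3*sin(x) + 3*x**2*cos(x)

Explanation: The exponent 2 on x was incorrectly written as 3: the term 3*x**2*cos(x) was incorrectly written as 3*x**3*cos(x)
The later steps are derived from this incorrect expression, so the error originates in Step 2.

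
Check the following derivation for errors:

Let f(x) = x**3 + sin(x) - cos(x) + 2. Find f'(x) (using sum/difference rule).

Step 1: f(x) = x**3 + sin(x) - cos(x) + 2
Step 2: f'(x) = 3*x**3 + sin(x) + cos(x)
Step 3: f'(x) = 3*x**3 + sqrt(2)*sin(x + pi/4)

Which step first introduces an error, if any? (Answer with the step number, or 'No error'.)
Step 2

Step 2 is incorrect due to a wrong exponent.
The step shows: 3*x**3 + sin(x) + cos(x)
The correct value should be: 3*x**2 + sin(x) + cos(x)

Explanation: The exponent 2 on x was incorrectly written as 3: the term 3*x**2 was incorrectly written as 3*x**3
The later steps are derived from this incorrect expression, so the error originates in Step 2.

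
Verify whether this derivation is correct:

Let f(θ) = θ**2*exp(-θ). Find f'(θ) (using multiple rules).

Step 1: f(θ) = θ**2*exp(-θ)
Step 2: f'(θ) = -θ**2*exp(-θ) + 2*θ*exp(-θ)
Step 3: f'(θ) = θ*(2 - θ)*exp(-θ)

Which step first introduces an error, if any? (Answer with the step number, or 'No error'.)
No error

All steps in this derivation are correct.
The final answer f'(θ) = θ*(2 - θ)*exp(-θ) is valid.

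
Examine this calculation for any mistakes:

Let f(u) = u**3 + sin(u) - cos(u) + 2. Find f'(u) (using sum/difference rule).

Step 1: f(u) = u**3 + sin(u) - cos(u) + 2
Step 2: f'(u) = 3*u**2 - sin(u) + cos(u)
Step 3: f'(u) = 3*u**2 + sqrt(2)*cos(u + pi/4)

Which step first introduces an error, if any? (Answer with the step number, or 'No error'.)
Step 2

Step 2 is incorrect due to a sign flip.
The step shows: 3*u**2 - sin(u) + cos(u)
The correct value should be: 3*u**2 + sin(u) + cos(u)

Explanation: The sign of one term was flipped: the term sin(u) was incorrectly written as -sin(u)
The later steps are derived from this incorrect expression, so the error originates in Step 2.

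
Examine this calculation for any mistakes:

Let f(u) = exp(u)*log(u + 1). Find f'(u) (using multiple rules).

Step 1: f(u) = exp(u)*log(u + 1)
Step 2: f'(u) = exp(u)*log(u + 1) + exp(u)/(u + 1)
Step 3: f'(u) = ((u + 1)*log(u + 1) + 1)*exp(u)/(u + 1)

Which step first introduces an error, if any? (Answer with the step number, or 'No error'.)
No error

All steps in this derivation are correct.
The final answer f'(u) = ((u + 1)*log(u + 1) + 1)*exp(u)/(u + 1) is valid.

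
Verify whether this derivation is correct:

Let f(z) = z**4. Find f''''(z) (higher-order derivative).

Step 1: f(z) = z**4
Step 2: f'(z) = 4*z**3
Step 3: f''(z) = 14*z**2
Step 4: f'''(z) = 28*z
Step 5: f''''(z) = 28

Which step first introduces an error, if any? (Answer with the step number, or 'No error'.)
Step 3

Step 3 is incorrect due to a wrong coefficient.
The step shows: 14*z**2
The correct value should be: 12*z**2

Explanation: The coefficient 12 was incorrectly written as 14: the term 12*z**2 was incorrectly written as 14*z**2
The later steps are derived from this incorrect expression, so the error originates in Step 3.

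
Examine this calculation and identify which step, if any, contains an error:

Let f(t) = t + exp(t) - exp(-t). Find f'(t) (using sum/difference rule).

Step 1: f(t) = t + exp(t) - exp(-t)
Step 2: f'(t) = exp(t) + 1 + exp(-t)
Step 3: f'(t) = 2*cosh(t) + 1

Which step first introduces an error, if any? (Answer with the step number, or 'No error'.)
No error

All steps in this derivation are correct.
The final answer f'(t) = 2*cosh(t) + 1 is valid.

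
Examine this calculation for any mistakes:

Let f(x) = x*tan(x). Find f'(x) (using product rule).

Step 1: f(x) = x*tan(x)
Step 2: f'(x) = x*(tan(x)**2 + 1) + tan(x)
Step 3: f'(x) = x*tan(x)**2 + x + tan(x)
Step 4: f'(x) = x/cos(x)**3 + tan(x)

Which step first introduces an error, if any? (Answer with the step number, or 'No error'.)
Step 4

Step 4 is incorrect due to a wrong exponent.
The step shows: x/cos(x)**3 + tan(x)
The correct value should be: x/cos(x)**2 + tan(x)

Explanation: The exponent -2 on cos(x) was incorrectly written as -3: the term x/cos(x)**2 was incorrectly written as x/cos(x)**3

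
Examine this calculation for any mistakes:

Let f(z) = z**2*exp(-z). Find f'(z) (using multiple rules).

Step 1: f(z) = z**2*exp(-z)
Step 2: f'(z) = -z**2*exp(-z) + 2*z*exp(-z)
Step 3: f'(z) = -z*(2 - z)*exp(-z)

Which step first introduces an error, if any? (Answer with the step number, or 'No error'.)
Step 3

Step 3 is incorrect due to a sign flip.
The step shows: -z*(2 - z)*exp(-z)
The correct value should be: z*(2 - z)*exp(-z)

Explanation: The sign of the whole expression was flipped: the term z*(2 - z)*exp(-z) was incorrectly written as -z*(2 - z)*exp(-z)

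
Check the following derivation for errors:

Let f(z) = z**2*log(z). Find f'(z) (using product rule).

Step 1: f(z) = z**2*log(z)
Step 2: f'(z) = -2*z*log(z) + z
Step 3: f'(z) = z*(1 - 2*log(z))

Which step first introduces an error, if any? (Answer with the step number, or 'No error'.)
Step 2

Step 2 is incorrect due to a sign flip.
The step shows: -2*z*log(z) + z
The correct value should be: 2*z*log(z) + z

Explanation: The sign of one term was flipped: the term 2*z*log(z) was incorrectly written as -2*z*log(z)
The later steps are derived from this incorrect expression, so the error originates in Step 2.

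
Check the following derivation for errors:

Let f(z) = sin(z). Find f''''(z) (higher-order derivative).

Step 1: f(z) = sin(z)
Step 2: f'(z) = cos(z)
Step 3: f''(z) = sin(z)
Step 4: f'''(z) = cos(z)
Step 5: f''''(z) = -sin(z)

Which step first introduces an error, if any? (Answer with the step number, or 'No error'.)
Step 3

Step 3 is incorrect due to a sign flip.
The step shows: sin(z)
The correct value should be: -sin(z)

Explanation: The sign of the whole expression was flipped: the term -sin(z) was incorrectly written as sin(z)
The later steps are derived from this incorrect expression, so the error originates in Step 3.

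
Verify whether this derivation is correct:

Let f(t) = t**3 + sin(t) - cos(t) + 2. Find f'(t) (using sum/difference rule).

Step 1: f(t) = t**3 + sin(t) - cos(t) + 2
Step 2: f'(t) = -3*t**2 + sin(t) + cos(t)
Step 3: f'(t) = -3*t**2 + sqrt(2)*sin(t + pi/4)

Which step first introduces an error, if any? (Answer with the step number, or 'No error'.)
Step 2

Step 2 is incorrect due to a sign flip.
The step shows: -3*t**2 + sin(t) + cos(t)
The correct value should be: 3*t**2 + sin(t) + cos(t)

Explanation: The sign of one term was flipped: the term 3*t**2 was incorrectly written as -3*t**2
The later steps are derived from this incorrect expression, so the error originates in Step 2.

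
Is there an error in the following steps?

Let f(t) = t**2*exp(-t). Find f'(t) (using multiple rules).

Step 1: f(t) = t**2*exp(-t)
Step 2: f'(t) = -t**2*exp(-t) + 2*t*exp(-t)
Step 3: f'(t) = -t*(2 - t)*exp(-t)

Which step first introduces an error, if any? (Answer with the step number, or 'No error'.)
Step 3

Step 3 is incorrect due to a sign flip.
The step shows: -t*(2 - t)*exp(-t)
The correct value should be: t*(2 - t)*exp(-t)

Explanation: The sign of the whole expression was flipped: the term t*(2 - t)*exp(-t) was incorrectly written as -t*(2 - t)*exp(-t)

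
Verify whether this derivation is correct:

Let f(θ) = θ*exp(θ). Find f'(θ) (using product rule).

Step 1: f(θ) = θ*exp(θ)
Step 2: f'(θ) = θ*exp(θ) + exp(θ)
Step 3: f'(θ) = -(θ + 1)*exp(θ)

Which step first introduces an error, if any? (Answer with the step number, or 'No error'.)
Step 3

Step 3 is incorrect due to a sign flip.
The step shows: -(θ + 1)*exp(θ)
The correct value should be: (θ + 1)*exp(θ)

Explanation: The sign of the whole expression was flipped: the term (θ + 1)*exp(θ) was incorrectly written as -(θ + 1)*exp(θ)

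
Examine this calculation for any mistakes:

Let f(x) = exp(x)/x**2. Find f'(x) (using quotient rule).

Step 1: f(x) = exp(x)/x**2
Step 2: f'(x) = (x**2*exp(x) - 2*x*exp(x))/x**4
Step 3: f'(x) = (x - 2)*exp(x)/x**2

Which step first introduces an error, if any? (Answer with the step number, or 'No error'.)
Step 3

Step 3 is incorrect due to a wrong exponent.
The step shows: (x - 2)*exp(x)/x**2
The correct value should be: (x - 2)*exp(x)/x**3

Explanation: The exponent -3 on x was incorrectly written as -2: the term (x - 2)*exp(x)/x**3 was incorrectly written as (x - 2)*exp(x)/x**2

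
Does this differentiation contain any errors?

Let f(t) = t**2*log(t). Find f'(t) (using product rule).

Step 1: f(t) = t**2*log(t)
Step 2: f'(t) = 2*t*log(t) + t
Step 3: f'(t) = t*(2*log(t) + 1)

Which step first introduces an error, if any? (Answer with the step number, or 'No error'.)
No error

All steps in this derivation are correct.
The final answer f'(t) = t*(2*log(t) + 1) is valid.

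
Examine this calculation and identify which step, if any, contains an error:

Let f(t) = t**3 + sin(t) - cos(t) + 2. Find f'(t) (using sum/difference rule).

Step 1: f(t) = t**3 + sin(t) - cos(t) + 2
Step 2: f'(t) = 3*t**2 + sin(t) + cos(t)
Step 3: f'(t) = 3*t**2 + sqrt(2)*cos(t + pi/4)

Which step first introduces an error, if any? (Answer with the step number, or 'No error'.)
Step 3

Step 3 is incorrect due to a wrong trig function.
The step shows: 3*t**2 + sqrt(2)*cos(t + pi/4)
The correct value should be: 3*t**2 + sqrt(2)*sin(t + pi/4)

Explanation: sin(t + pi/4) was incorrectly written as cos(t + pi/4): the term sqrt(2)*sin(t + pi/4) was incorrectly written as sqrt(2)*cos(t + pi/4)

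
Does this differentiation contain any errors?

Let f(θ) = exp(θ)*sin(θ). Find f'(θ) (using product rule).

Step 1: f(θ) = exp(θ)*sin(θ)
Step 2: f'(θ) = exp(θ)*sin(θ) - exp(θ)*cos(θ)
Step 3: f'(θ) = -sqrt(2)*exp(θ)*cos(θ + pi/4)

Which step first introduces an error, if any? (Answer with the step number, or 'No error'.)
Step 2

Step 2 is incorrect due to a sign flip.
The step shows: exp(θ)*sin(θ) - exp(θ)*cos(θ)
The correct value should be: exp(θ)*sin(θ) + exp(θ)*cos(θ)

Explanation: The sign of one term was flipped: the term exp(θ)*cos(θ) was incorrectly written as -exp(θ)*cos(θ)
The later steps are derived from this incorrect expression, so the error originates in Step 2.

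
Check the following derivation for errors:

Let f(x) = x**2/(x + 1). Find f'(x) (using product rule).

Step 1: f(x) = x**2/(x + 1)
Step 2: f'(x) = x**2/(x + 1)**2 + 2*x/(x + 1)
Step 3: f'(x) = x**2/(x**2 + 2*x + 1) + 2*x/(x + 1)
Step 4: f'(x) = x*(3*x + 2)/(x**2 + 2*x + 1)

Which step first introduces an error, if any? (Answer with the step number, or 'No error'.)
Step 2

Step 2 is incorrect due to a sign flip.
The step shows: x**2/(x + 1)**2 + 2*x/(x + 1)
The correct value should be: -x**2/(x + 1)**2 + 2*x/(x + 1)

Explanation: The sign of one term was flipped: the term -x**2/(x + 1)**2 was incorrectly written as x**2/(x + 1)**2
The later steps are derived from this incorrect expression, so the error originates in Step 2.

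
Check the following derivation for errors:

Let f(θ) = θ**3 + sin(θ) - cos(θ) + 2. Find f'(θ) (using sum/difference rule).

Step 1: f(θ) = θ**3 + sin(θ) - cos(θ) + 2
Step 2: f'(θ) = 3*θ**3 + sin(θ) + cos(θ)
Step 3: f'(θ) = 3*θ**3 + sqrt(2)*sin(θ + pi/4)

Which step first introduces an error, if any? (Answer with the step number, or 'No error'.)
Step 2

Step 2 is incorrect due to a wrong exponent.
The step shows: 3*θ**3 + sin(θ) + cos(θ)
The correct value should be: 3*θ**2 + sin(θ) + cos(θ)

Explanation: The exponent 2 on θ was incorrectly written as 3: the term 3*θ**2 was incorrectly written as 3*θ**3
The later steps are derived from this incorrect expression, so the error originates in Step 2.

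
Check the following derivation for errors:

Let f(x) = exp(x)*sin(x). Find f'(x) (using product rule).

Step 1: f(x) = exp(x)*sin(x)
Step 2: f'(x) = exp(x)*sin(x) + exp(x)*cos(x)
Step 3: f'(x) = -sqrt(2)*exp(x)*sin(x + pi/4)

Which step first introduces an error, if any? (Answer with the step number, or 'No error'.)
Step 3

Step 3 is incorrect due to a sign flip.
The step shows: -sqrt(2)*exp(x)*sin(x + pi/4)
The correct value should be: sqrt(2)*exp(x)*sin(x + pi/4)

Explanation: The sign of the whole expression was flipped: the term sqrt(2)*exp(x)*sin(x + pi/4) was incorrectly written as -sqrt(2)*exp(x)*sin(x + pi/4)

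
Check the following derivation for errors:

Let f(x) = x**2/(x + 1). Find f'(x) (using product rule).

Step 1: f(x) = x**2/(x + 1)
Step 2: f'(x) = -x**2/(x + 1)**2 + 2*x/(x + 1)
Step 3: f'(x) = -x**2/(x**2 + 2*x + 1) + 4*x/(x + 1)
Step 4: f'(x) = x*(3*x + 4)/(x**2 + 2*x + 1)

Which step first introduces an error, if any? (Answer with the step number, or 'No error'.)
Step 3

Step 3 is incorrect due to a wrong coefficient.
The step shows: -x**2/(x**2 + 2*x + 1) + 4*x/(x + 1)
The correct value should be: -x**2/(x**2 + 2*x + 1) + 2*x/(x + 1)

Explanation: The coefficient 2 was incorrectly written as 4: the term 2*x/(x + 1) was incorrectly written as 4*x/(x + 1)
The later steps are derived from this incorrect expression, so the error originates in Step 3.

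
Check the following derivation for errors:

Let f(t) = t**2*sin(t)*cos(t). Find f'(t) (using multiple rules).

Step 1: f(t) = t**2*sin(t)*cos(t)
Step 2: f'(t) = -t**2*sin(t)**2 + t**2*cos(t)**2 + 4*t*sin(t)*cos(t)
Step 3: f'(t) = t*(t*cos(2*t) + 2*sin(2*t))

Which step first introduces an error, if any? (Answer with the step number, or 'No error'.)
Step 2

Step 2 is incorrect due to a wrong coefficient.
The step shows: -t**2*sin(t)**2 + t**2*cos(t)**2 + 4*t*sin(t)*cos(t)
The correct value should be: -t**2*sin(t)**2 + t**2*cos(t)**2 + 2*t*sin(t)*cos(t)

Explanation: The coefficient 2 was incorrectly written as 4: the term 2*t*sin(t)*cos(t) was incorrectly written as 4*t*sin(t)*cos(t)
The later steps are derived from this incorrect expression, so the error originates in Step 2.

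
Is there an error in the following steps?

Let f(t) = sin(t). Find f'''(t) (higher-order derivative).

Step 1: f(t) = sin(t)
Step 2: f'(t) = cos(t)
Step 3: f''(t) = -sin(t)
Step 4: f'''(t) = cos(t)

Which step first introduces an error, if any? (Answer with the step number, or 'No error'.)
Step 4

Step 4 is incorrect due to a sign flip.
The step shows: cos(t)
The correct value should be: -cos(t)

Explanation: The sign of the whole expression was flipped: the term -cos(t) was incorrectly written as cos(t)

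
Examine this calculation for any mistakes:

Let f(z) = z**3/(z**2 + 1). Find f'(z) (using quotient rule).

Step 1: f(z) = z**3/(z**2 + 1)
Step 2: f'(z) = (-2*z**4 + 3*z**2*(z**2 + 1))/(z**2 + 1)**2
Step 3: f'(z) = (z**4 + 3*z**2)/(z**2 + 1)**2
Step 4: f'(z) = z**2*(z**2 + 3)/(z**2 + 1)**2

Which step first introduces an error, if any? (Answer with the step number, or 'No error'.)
No error

All steps in this derivation are correct.
The final answer f'(z) = z**2*(z**2 + 3)/(z**2 + 1)**2 is valid.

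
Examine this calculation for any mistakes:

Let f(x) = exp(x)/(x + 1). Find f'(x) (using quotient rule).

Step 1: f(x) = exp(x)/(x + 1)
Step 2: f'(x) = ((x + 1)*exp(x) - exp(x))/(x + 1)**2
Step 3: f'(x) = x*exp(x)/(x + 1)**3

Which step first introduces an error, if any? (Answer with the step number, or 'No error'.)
Step 3

Step 3 is incorrect due to a wrong exponent.
The step shows: x*exp(x)/(x + 1)**3
The correct value should be: x*exp(x)/(x + 1)**2

Explanation: The exponent -2 on x + 1 was incorrectly written as -3: the term x*exp(x)/(x + 1)**2 was incorrectly written as x*exp(x)/(x + 1)**3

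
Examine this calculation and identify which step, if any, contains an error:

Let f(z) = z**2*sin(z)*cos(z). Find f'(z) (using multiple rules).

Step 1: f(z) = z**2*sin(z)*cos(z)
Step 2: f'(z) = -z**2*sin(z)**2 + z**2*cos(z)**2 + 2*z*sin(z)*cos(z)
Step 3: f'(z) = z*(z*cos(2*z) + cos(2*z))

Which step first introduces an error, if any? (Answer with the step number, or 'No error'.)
Step 3

Step 3 is incorrect due to a wrong trig function.
The step shows: z*(z*cos(2*z) + cos(2*z))
The correct value should be: z*(z*cos(2*z) + sin(2*z))

Explanation: sin(2*z) was incorrectly written as cos(2*z): the term z*(z*cos(2*z) + sin(2*z)) was incorrectly written as z*(z*cos(2*z) + cos(2*z))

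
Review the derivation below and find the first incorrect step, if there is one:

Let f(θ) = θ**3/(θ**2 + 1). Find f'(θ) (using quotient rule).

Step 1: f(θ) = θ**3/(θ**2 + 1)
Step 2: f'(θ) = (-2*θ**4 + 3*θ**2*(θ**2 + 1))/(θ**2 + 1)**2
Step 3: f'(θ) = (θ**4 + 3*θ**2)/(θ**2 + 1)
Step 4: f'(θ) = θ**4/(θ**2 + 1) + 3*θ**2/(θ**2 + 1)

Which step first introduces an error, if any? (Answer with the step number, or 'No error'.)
Step 3

Step 3 is incorrect due to a wrong exponent.
The step shows: (θ**4 + 3*θ**2)/(θ**2 + 1)
The correct value should be: (θ**4 + 3*θ**2)/(θ**2 + 1)**2

Explanation: The exponent -2 on θ**2 + 1 was incorrectly written as -1: the term (θ**4 + 3*θ**2)/(θ**2 + 1)**2 was incorrectly written as (θ**4 + 3*θ**2)/(θ**2 + 1)
The later steps are derived from this incorrect expression, so the error originates in Step 3.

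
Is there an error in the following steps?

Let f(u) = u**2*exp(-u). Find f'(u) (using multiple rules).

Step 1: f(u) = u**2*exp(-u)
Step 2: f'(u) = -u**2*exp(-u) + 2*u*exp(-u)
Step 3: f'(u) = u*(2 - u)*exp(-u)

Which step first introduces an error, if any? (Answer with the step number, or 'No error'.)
No error

All steps in this derivation are correct.
The final answer f'(u) = u*(2 - u)*exp(-u) is valid.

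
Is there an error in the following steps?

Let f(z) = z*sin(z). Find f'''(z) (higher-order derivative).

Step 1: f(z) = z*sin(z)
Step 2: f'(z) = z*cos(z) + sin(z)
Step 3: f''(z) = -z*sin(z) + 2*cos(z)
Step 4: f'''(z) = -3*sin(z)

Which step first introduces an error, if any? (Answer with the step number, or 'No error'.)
Step 4

Step 4 is incorrect due to a dropped term.
The step shows: -3*sin(z)
The correct value should be: -z*cos(z) - 3*sin(z)

Explanation: A term was dropped: the term -z*cos(z) was incorrectly omitted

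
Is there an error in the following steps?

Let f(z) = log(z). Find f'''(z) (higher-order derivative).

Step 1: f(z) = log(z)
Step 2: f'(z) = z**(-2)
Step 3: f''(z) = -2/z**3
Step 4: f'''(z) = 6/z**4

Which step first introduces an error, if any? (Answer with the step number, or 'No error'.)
Step 2

Step 2 is incorrect due to a wrong exponent.
The step shows: z**(-2)
The correct value should be: 1/z

Explanation: The exponent -1 on z was incorrectly written as -2: the term 1/z was incorrectly written as z**(-2)
The later steps are derived from this incorrect expression, so the error originates in Step 2.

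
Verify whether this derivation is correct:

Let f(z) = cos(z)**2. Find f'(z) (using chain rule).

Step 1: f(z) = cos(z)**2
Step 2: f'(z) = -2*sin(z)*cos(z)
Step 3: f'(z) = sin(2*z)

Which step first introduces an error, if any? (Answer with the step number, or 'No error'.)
Step 3

Step 3 is incorrect due to a sign flip.
The step shows: sin(2*z)
The correct value should be: -sin(2*z)

Explanation: The sign of the whole expression was flipped: the term -sin(2*z) was incorrectly written as sin(2*z)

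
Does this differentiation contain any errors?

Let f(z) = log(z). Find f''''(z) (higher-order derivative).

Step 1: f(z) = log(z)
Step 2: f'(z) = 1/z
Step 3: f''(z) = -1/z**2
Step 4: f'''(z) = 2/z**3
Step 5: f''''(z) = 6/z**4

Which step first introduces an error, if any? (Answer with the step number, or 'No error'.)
Step 5

Step 5 is incorrect due to a sign flip.
The step shows: 6/z**4
The correct value should be: -6/z**4

Explanation: The sign of the whole expression was flipped: the term -6/z**4 was incorrectly written as 6/z**4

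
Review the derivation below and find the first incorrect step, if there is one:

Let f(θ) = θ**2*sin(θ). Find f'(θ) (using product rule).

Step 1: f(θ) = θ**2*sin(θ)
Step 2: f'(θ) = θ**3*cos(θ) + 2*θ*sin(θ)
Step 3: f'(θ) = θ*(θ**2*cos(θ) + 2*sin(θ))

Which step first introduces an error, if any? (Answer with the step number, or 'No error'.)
Step 2

Step 2 is incorrect due to a wrong exponent.
The step shows: θ**3*cos(θ) + 2*θ*sin(θ)
The correct value should be: θ**2*cos(θ) + 2*θ*sin(θ)

Explanation: The exponent 2 on θ was incorrectly written as 3: the term θ**2*cos(θ) was incorrectly written as θ**3*cos(θ)
The later steps are derived from this incorrect expression, so the error originates in Step 2.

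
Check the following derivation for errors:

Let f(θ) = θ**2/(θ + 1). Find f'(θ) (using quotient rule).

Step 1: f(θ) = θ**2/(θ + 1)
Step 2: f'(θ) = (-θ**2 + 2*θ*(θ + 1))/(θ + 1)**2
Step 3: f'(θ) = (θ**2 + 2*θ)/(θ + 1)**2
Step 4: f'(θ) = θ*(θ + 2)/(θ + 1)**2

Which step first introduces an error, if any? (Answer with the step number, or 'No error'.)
No error

All steps in this derivation are correct.
The final answer f'(θ) = θ*(θ + 2)/(θ + 1)**2 is valid.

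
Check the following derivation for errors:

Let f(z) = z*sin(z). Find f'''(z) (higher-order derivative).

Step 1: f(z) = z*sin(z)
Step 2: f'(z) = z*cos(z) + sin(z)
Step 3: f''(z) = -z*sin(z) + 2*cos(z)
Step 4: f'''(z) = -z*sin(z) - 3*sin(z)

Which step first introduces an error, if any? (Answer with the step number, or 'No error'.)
Step 4

Step 4 is incorrect due to a wrong trig function.
The step shows: -z*sin(z) - 3*sin(z)
The correct value should be: -z*cos(z) - 3*sin(z)

Explanation: cos(z) was incorrectly written as sin(z): the term -z*cos(z) was incorrectly written as -z*sin(z)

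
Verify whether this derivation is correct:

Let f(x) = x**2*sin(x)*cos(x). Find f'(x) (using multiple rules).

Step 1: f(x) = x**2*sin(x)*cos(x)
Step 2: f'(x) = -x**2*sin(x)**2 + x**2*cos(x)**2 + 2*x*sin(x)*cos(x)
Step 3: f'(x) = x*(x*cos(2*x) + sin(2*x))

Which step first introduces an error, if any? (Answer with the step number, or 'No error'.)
No error

All steps in this derivation are correct.
The final answer f'(x) = x*(x*cos(2*x) + sin(2*x)) is valid.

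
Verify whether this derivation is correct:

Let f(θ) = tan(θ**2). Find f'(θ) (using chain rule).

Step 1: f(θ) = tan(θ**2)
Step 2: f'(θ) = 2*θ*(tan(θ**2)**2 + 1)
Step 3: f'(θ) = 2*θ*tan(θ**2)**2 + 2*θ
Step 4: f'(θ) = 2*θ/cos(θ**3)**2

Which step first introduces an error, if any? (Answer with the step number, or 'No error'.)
Step 4

Step 4 is incorrect due to a wrong exponent.
The step shows: 2*θ/cos(θ**3)**2
The correct value should be: 2*θ/cos(θ**2)**2

Explanation: The exponent 2 on θ was incorrectly written as 3: the term 2*θ/cos(θ**2)**2 was incorrectly written as 2*θ/cos(θ**3)**2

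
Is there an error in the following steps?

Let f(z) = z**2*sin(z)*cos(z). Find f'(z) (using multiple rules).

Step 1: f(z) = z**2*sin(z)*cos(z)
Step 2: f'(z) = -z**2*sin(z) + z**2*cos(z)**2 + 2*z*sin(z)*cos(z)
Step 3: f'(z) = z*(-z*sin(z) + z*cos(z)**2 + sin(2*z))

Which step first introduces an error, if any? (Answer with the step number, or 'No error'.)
Step 2

Step 2 is incorrect due to a wrong exponent.
The step shows: -z**2*sin(z) + z**2*cos(z)**2 + 2*z*sin(z)*cos(z)
The correct value should be: -z**2*sin(z)**2 + z**2*cos(z)**2 + 2*z*sin(z)*cos(z)

Explanation: The exponent 2 on sin(z) was incorrectly written as 1: the term -z**2*sin(z)**2 was incorrectly written as -z**2*sin(z)
The later steps are derived from this incorrect expression, so the error originates in Step 2.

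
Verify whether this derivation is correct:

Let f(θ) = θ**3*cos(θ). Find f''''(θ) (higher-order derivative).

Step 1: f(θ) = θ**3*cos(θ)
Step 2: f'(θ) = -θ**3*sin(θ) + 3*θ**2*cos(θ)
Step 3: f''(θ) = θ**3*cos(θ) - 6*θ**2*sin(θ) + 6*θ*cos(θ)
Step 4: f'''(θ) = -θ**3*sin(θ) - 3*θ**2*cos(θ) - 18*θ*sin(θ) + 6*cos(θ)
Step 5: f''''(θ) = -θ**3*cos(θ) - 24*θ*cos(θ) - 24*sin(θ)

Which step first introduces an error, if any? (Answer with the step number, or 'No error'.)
Step 3

Step 3 is incorrect due to a sign flip.
The step shows: θ**3*cos(θ) - 6*θ**2*sin(θ) + 6*θ*cos(θ)
The correct value should be: -θ**3*cos(θ) - 6*θ**2*sin(θ) + 6*θ*cos(θ)

Explanation: The sign of one term was flipped: the term -θ**3*cos(θ) was incorrectly written as θ**3*cos(θ)
The later steps are derived from this incorrect expression, so the error originates in Step 3.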